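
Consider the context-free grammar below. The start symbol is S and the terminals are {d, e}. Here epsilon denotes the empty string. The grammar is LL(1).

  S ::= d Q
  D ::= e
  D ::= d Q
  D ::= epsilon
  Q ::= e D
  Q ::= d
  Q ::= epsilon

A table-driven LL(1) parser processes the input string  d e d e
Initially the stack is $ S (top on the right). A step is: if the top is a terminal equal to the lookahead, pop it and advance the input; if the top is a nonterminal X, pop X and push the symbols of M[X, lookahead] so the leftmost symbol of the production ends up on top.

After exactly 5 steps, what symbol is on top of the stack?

d

     Stack  Input      Action
  1  $ S    d e d e $  expand S ::= d Q
  2  $ Q d  d e d e $  match d
  3  $ Q    e d e $    expand Q ::= e D
  4  $ D e  e d e $    match e
  5  $ D    d e $      expand D ::= d Q
Stack after step 5: $ Q d (top = d).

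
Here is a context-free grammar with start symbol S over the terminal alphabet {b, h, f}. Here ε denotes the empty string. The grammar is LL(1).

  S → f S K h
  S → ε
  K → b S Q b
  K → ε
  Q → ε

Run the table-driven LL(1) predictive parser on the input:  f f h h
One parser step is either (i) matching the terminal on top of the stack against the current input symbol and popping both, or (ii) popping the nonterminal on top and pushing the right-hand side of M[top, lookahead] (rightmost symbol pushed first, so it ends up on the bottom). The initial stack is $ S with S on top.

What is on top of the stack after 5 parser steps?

K

     Stack          Input      Action
  1  $ S            f f h h $  expand S → f S K h
  2  $ h K S f      f f h h $  match f
  3  $ h K S        f h h $    expand S → f S K h
  4  $ h K h K S f  f h h $    match f
  5  $ h K h K S    h h $      expand S → ε
Stack after step 5: $ h K h K (top = K).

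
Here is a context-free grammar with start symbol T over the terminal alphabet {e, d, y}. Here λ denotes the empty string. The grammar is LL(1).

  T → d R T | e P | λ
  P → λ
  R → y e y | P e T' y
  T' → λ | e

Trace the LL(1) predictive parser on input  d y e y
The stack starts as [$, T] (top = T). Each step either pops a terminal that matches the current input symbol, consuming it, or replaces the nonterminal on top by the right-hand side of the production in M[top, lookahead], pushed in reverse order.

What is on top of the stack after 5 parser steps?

step 1: stack=$ T  input=d y e y $  — expand T → d R T
step 2: stack=$ T R d  input=d y e y $  — match d
step 3: stack=$ T R  input=y e y $  — expand R → y e y
step 4: stack=$ T y e y  input=y e y $  — match y
step 5: stack=$ T y e  input=e y $  — match e
Stack after step 5: $ T y (top = y).

y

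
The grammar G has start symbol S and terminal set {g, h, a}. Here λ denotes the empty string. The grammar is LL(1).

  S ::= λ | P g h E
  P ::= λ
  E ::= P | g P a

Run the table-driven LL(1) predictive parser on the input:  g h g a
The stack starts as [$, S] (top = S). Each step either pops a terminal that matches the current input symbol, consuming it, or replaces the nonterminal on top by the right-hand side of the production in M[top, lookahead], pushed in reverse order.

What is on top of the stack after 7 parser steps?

step 1: stack=$ S  input=g h g a $  — expand S ::= P g h E
step 2: stack=$ E h g P  input=g h g a $  — expand P ::= λ
step 3: stack=$ E h g  input=g h g a $  — match g
step 4: stack=$ E h  input=h g a $  — match h
step 5: stack=$ E  input=g a $  — expand E ::= g P a
step 6: stack=$ a P g  input=g a $  — match g
step 7: stack=$ a P  input=a $  — expand P ::= λ
Stack after step 7: $ a (top = a).

a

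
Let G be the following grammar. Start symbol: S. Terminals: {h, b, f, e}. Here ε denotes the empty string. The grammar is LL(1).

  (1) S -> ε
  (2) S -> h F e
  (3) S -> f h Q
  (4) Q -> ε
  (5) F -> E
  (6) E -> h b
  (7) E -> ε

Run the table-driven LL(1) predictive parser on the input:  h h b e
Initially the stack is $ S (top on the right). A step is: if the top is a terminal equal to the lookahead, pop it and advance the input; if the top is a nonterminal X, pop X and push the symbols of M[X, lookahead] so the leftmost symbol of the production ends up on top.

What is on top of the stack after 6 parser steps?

     Stack    Input      Action
  1  $ S      h h b e $  expand S -> h F e
  2  $ e F h  h h b e $  match h
  3  $ e F    h b e $    expand F -> E
  4  $ e E    h b e $    expand E -> h b
  5  $ e b h  h b e $    match h
  6  $ e b    b e $      match b
Stack after step 6: $ e (top = e).

e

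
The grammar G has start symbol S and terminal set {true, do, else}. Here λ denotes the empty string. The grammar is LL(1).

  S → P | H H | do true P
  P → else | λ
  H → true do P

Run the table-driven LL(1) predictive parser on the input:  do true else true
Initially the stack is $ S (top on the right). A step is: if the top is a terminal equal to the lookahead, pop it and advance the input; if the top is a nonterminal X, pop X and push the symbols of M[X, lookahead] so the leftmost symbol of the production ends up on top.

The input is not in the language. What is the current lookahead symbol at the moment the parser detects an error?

step 1: stack=$ S  input=do true else true $  — expand S → do true P
step 2: stack=$ P true do  input=do true else true $  — match do
step 3: stack=$ P true  input=true else true $  — match true
step 4: stack=$ P  input=else true $  — expand P → else
step 5: stack=$ else  input=else true $  — match else
step 6: stack=$  input=true $  — error: stack empty but input remains

true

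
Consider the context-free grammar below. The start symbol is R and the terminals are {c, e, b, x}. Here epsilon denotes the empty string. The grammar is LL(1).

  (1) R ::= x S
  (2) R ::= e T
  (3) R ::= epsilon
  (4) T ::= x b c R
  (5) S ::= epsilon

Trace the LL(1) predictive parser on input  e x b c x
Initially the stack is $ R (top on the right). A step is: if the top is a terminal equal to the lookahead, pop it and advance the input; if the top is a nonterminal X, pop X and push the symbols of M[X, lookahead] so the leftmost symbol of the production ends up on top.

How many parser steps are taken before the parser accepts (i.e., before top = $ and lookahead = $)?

     Stack      Input        Action
  1  $ R        e x b c x $  expand R ::= e T
  2  $ T e      e x b c x $  match e
  3  $ T        x b c x $    expand T ::= x b c R
  4  $ R c b x  x b c x $    match x
  5  $ R c b    b c x $      match b
  6  $ R c      c x $        match c
  7  $ R        x $          expand R ::= x S
  8  $ S x      x $          match x
  9  $ S        $            expand S ::= epsilon
Accept reached after 9 steps.

9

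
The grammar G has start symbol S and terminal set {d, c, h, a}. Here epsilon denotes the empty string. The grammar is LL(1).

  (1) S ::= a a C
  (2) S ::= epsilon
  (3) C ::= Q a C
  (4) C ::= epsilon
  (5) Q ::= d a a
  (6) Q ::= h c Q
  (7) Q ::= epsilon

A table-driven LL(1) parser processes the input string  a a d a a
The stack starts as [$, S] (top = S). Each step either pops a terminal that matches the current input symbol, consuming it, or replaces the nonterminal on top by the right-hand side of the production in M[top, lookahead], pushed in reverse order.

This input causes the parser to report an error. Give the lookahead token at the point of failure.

     Stack        Input        Action
  1  $ S          a a d a a $  expand S ::= a a C
  2  $ C a a      a a d a a $  match a
  3  $ C a        a d a a $    match a
  4  $ C          d a a $      expand C ::= Q a C
  5  $ C a Q      d a a $      expand Q ::= d a a
  6  $ C a a a d  d a a $      match d
  7  $ C a a a    a a $        match a
  8  $ C a a      a $          match a
  9  $ C a        $            error: top is terminal a but lookahead is $

$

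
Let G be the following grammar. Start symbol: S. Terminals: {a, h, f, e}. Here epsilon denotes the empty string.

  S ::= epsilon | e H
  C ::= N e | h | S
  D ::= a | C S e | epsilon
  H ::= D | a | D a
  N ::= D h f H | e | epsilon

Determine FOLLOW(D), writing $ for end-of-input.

FIRST(S) = {epsilon, e}
FIRST(C) = {epsilon, a, e, h}  (via N e, S)
FIRST(D) = {epsilon, a, e, h}  (via C S e)
FIRST(H) = {epsilon, a, e, h}  (via D, D a)
FIRST(N) = {epsilon, a, e, h}  (via D h f H)
FOLLOW(S) includes $ since S is the start symbol.
FOLLOW(C): in D::=C S e, C is followed by S e with FIRST {e}. Thus FOLLOW(C) = {e}.
FOLLOW(S): in C::=S, the suffix after S is empty, so FOLLOW(S) ⊇ FOLLOW(C) = {e}; in D::=C S e, S is followed by e with FIRST {e}. Thus FOLLOW(S) = {$, e}.
FOLLOW(N): in C::=N e, N is followed by e with FIRST {e}. Thus FOLLOW(N) = {e}.
FOLLOW(H): in S::=e H, the suffix after H is empty, so FOLLOW(H) ⊇ FOLLOW(S) = {$, e}; in N::=D h f H, the suffix after H is empty, so FOLLOW(H) ⊇ FOLLOW(N) = {e}. Thus FOLLOW(H) = {$, e}.
FOLLOW(D): in H::=D, the suffix after D is empty, so FOLLOW(D) ⊇ FOLLOW(H) = {$, e}; in H::=D a, D is followed by a with FIRST {a}; in N::=D h f H, D is followed by h f H with FIRST {h}. Thus FOLLOW(D) = {$, a, e, h}.

{$, a, e, h}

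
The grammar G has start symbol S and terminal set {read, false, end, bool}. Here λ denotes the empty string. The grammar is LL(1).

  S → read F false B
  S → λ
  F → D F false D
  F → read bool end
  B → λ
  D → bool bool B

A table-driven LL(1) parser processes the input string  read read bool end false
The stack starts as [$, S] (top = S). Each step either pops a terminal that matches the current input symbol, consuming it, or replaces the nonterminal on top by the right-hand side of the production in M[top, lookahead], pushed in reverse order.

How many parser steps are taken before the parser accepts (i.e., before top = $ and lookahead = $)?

     Stack                    Input                       Action
  1  $ S                      read read bool end false $  expand S → read F false B
  2  $ B false F read         read read bool end false $  match read
  3  $ B false F              read bool end false $       expand F → read bool end
  4  $ B false end bool read  read bool end false $       match read
  5  $ B false end bool       bool end false $            match bool
  6  $ B false end            end false $                 match end
  7  $ B false                false $                     match false
  8  $ B                      $                           expand B → λ
Accept reached after 8 steps.

8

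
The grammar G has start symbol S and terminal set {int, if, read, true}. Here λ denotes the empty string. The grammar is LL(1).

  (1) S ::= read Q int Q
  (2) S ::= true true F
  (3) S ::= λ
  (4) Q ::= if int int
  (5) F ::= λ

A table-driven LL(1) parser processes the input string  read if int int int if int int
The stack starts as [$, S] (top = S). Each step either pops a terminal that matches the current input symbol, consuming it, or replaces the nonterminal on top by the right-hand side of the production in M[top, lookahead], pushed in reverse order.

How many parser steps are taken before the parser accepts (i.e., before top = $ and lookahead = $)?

11

      Stack               Input                             Action
   1  $ S                 read if int int int if int int $  expand S ::= read Q int Q
   2  $ Q int Q read      read if int int int if int int $  match read
   3  $ Q int Q           if int int int if int int $       expand Q ::= if int int
   4  $ Q int int int if  if int int int if int int $       match if
   5  $ Q int int int     int int int if int int $          match int
   6  $ Q int int         int int if int int $              match int
   7  $ Q int             int if int int $                  match int
   8  $ Q                 if int int $                      expand Q ::= if int int
   9  $ int int if        if int int $                      match if
  10  $ int int           int int $                         match int
  11  $ int               int $                             match int
Accept reached after 11 steps.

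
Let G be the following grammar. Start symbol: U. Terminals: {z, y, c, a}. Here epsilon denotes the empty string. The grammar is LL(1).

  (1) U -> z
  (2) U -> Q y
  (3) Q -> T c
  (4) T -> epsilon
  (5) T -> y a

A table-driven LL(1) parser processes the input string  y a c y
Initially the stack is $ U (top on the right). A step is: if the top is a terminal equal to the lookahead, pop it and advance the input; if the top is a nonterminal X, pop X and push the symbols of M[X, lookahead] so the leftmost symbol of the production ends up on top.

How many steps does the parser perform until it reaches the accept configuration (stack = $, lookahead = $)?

7

     Stack      Input      Action
  1  $ U        y a c y $  expand U -> Q y
  2  $ y Q      y a c y $  expand Q -> T c
  3  $ y c T    y a c y $  expand T -> y a
  4  $ y c a y  y a c y $  match y
  5  $ y c a    a c y $    match a
  6  $ y c      c y $      match c
  7  $ y        y $        match y
Accept reached after 7 steps.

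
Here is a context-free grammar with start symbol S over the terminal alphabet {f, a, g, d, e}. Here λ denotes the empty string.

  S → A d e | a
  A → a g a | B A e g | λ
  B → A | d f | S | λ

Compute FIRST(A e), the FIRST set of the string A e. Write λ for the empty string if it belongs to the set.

FIRST(S): from S→A d e we get {a, d, e}; from S→a we get {a}. So FIRST(S) = {a, d, e}.
FIRST(A): from A→a g a we get {a}; from A→B A e g we get {a, d, e}; from A→λ we get {λ}. So FIRST(A) = {λ, a, d, e}.
FIRST(B): from B→A we get {λ, a, d, e}; from B→d f we get {d}; from B→S we get {a, d, e}; from B→λ we get {λ}. So FIRST(B) = {λ, a, d, e}.
FIRST(A e): take FIRST of each symbol in turn, carrying on past any symbol whose FIRST contains λ; result {a, d, e}.

{a, d, e}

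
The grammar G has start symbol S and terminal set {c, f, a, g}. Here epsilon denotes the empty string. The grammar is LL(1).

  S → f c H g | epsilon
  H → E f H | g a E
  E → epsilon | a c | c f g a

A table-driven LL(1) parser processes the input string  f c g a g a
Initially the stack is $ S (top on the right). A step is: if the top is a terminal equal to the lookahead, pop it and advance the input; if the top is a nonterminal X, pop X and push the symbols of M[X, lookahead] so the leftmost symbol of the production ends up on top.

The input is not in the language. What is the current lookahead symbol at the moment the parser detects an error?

a

step 1: stack=$ S  input=f c g a g a $  — expand S → f c H g
step 2: stack=$ g H c f  input=f c g a g a $  — match f
step 3: stack=$ g H c  input=c g a g a $  — match c
step 4: stack=$ g H  input=g a g a $  — expand H → g a E
step 5: stack=$ g E a g  input=g a g a $  — match g
step 6: stack=$ g E a  input=a g a $  — match a
step 7: stack=$ g E  input=g a $  — expand E → epsilon
step 8: stack=$ g  input=g a $  — match g
step 9: stack=$  input=a $  — error: stack empty but input remains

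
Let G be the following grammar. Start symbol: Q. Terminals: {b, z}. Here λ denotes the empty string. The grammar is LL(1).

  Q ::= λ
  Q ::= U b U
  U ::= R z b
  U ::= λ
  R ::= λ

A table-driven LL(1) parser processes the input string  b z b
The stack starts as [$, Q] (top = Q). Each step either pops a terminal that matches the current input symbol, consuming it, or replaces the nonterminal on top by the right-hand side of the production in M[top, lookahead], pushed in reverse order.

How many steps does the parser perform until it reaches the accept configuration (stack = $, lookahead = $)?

     Stack    Input    Action
  1  $ Q      b z b $  expand Q ::= U b U
  2  $ U b U  b z b $  expand U ::= λ
  3  $ U b    b z b $  match b
  4  $ U      z b $    expand U ::= R z b
  5  $ b z R  z b $    expand R ::= λ
  6  $ b z    z b $    match z
  7  $ b      b $      match b
Accept reached after 7 steps.

7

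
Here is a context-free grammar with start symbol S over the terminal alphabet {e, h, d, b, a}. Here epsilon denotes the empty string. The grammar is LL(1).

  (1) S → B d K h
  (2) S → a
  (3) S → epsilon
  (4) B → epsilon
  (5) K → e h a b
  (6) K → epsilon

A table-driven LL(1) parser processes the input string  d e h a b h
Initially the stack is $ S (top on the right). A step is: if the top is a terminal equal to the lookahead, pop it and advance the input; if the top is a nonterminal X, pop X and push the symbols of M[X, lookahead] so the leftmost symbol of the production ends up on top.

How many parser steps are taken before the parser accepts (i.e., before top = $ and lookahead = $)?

step 1: stack=$ S  input=d e h a b h $  — expand S → B d K h
step 2: stack=$ h K d B  input=d e h a b h $  — expand B → epsilon
step 3: stack=$ h K d  input=d e h a b h $  — match d
step 4: stack=$ h K  input=e h a b h $  — expand K → e h a b
step 5: stack=$ h b a h e  input=e h a b h $  — match e
step 6: stack=$ h b a h  input=h a b h $  — match h
step 7: stack=$ h b a  input=a b h $  — match a
step 8: stack=$ h b  input=b h $  — match b
step 9: stack=$ h  input=h $  — match h
Accept reached after 9 steps.

9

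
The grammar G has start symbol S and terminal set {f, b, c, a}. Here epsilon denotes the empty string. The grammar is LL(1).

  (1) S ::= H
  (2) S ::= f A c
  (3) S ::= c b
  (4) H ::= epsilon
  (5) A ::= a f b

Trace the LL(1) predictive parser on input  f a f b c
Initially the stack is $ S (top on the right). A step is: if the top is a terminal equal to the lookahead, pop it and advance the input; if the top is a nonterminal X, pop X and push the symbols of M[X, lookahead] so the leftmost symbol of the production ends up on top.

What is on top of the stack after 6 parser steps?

step 1: stack=$ S  input=f a f b c $  — expand S ::= f A c
step 2: stack=$ c A f  input=f a f b c $  — match f
step 3: stack=$ c A  input=a f b c $  — expand A ::= a f b
step 4: stack=$ c b f a  input=a f b c $  — match a
step 5: stack=$ c b f  input=f b c $  — match f
step 6: stack=$ c b  input=b c $  — match b
Stack after step 6: $ c (top = c).

c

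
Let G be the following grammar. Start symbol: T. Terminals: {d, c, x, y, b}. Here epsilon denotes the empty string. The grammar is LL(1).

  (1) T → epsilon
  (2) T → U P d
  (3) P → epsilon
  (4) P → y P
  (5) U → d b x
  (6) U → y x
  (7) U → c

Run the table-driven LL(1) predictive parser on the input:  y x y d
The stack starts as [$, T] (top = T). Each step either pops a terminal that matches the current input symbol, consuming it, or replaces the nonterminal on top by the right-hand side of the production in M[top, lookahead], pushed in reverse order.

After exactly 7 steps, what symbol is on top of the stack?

d

step 1: stack=$ T  input=y x y d $  — expand T → U P d
step 2: stack=$ d P U  input=y x y d $  — expand U → y x
step 3: stack=$ d P x y  input=y x y d $  — match y
step 4: stack=$ d P x  input=x y d $  — match x
step 5: stack=$ d P  input=y d $  — expand P → y P
step 6: stack=$ d P y  input=y d $  — match y
step 7: stack=$ d P  input=d $  — expand P → epsilon
Stack after step 7: $ d (top = d).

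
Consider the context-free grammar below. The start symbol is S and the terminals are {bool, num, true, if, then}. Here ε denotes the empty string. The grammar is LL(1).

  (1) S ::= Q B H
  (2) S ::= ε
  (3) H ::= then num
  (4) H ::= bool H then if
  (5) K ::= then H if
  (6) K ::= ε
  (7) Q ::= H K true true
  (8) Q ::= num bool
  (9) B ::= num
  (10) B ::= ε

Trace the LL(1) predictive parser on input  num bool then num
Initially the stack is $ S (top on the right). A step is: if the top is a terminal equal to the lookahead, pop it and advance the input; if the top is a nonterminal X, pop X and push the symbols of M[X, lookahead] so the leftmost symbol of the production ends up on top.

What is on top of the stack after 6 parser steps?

then

     Stack           Input                Action
  1  $ S             num bool then num $  expand S ::= Q B H
  2  $ H B Q         num bool then num $  expand Q ::= num bool
  3  $ H B bool num  num bool then num $  match num
  4  $ H B bool      bool then num $      match bool
  5  $ H B           then num $           expand B ::= ε
  6  $ H             then num $           expand H ::= then num
Stack after step 6: $ num then (top = then).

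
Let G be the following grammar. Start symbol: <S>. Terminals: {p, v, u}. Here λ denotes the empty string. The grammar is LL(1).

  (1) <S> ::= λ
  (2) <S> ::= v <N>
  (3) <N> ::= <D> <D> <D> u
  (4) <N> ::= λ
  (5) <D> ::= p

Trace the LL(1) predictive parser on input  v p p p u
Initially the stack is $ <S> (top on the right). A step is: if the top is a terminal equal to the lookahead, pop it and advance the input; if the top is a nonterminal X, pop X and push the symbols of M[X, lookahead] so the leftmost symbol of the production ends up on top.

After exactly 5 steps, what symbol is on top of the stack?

step 1: stack=$ <S>  input=v p p p u $  — expand <S> ::= v <N>
step 2: stack=$ <N> v  input=v p p p u $  — match v
step 3: stack=$ <N>  input=p p p u $  — expand <N> ::= <D> <D> <D> u
step 4: stack=$ u <D> <D> <D>  input=p p p u $  — expand <D> ::= p
step 5: stack=$ u <D> <D> p  input=p p p u $  — match p
Stack after step 5: $ u <D> <D> (top = <D>).

<D>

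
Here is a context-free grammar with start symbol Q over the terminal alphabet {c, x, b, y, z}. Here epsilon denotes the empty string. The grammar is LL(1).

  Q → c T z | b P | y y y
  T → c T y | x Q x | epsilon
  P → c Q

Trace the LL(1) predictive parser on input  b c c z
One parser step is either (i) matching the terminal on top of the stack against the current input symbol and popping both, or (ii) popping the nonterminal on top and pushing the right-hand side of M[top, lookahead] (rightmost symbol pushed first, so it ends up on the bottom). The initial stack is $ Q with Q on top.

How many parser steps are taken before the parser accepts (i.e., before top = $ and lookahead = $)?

8

     Stack    Input      Action
  1  $ Q      b c c z $  expand Q → b P
  2  $ P b    b c c z $  match b
  3  $ P      c c z $    expand P → c Q
  4  $ Q c    c c z $    match c
  5  $ Q      c z $      expand Q → c T z
  6  $ z T c  c z $      match c
  7  $ z T    z $        expand T → epsilon
  8  $ z      z $        match z
Accept reached after 8 steps.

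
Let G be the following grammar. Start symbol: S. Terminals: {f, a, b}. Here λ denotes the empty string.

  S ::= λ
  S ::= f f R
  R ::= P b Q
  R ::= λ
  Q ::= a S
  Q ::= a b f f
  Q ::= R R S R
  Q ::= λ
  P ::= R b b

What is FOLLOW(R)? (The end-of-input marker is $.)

FIRST(S) = {λ, f}
FIRST(R) = {λ, b}  (via P b Q)
FIRST(Q) = {λ, a, b, f}  (via R R S R)
FIRST(P) = {b}  (via R b b)
FOLLOW(S) includes $ since S is the start symbol.
FOLLOW(P): in R::=P b Q, P is followed by b Q with FIRST {b}. Thus FOLLOW(P) = {b}.
FOLLOW(S): in Q::=a S, the suffix after S is empty, so FOLLOW(S) ⊇ FOLLOW(Q) = {$, b, f}; in Q::=R R S R, S is followed by R with FIRST {λ, b}; in Q::=R R S R, the suffix after S is nullable, so FOLLOW(S) ⊇ FOLLOW(Q) = {$, b, f}. Thus FOLLOW(S) = {$, b, f}.
FOLLOW(R): in S::=f f R, the suffix after R is empty, so FOLLOW(R) ⊇ FOLLOW(S) = {$, b, f}; in Q::=R R S R (occurrence 1), R is followed by R S R with FIRST {λ, b, f}; in Q::=R R S R (occurrence 1), the suffix after R is nullable, so FOLLOW(R) ⊇ FOLLOW(Q) = {$, b, f}; in Q::=R R S R (occurrence 2), R is followed by S R with FIRST {λ, b, f}; in Q::=R R S R (occurrence 2), the suffix after R is nullable, so FOLLOW(R) ⊇ FOLLOW(Q) = {$, b, f}; in Q::=R R S R (occurrence 3), the suffix after R is empty, so FOLLOW(R) ⊇ FOLLOW(Q) = {$, b, f}; in P::=R b b, R is followed by b b with FIRST {b}. Thus FOLLOW(R) = {$, b, f}.
FOLLOW(Q): in R::=P b Q, the suffix after Q is empty, so FOLLOW(Q) ⊇ FOLLOW(R) = {$, b, f}. Thus FOLLOW(Q) = {$, b, f}.

{$, b, f}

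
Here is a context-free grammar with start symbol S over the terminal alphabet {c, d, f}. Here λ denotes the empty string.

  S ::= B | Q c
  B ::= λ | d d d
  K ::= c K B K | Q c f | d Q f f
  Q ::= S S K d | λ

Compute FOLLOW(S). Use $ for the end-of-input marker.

{$, c, d}

FIRST(B) = {λ, d}
FIRST(S) = {λ, c, d}  (via B, Q c)
FIRST(K) = {c, d}  (via Q c f)
FIRST(Q) = {λ, c, d}  (via S S K d)
FOLLOW(S) includes $ since S is the start symbol.
FOLLOW(S): in Q::=S S K d (occurrence 1), S is followed by S K d with FIRST {c, d}; in Q::=S S K d (occurrence 2), S is followed by K d with FIRST {c, d}. Thus FOLLOW(S) = {$, c, d}.
FOLLOW(B): in S::=B, the suffix after B is empty, so FOLLOW(B) ⊇ FOLLOW(S) = {$, c, d}; in K::=c K B K, B is followed by K with FIRST {c, d}. Thus FOLLOW(B) = {$, c, d}.
FOLLOW(K): in K::=c K B K (occurrence 1), K is followed by B K with FIRST {c, d}; in K::=c K B K (occurrence 2), the suffix after K is empty (adds nothing new); in Q::=S S K d, K is followed by d with FIRST {d}. Thus FOLLOW(K) = {c, d}.
FOLLOW(Q): in S::=Q c, Q is followed by c with FIRST {c}; in K::=Q c f, Q is followed by c f with FIRST {c}; in K::=d Q f f, Q is followed by f f with FIRST {f}. Thus FOLLOW(Q) = {c, f}.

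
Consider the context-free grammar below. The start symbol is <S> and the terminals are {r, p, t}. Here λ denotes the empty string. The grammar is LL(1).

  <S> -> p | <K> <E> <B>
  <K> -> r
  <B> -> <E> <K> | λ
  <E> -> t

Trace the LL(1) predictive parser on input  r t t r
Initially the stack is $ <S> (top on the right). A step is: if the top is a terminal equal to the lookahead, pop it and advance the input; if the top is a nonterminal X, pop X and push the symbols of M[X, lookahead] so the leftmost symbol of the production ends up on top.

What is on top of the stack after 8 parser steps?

<K>

step 1: stack=$ <S>  input=r t t r $  — expand <S> -> <K> <E> <B>
step 2: stack=$ <B> <E> <K>  input=r t t r $  — expand <K> -> r
step 3: stack=$ <B> <E> r  input=r t t r $  — match r
step 4: stack=$ <B> <E>  input=t t r $  — expand <E> -> t
step 5: stack=$ <B> t  input=t t r $  — match t
step 6: stack=$ <B>  input=t r $  — expand <B> -> <E> <K>
step 7: stack=$ <K> <E>  input=t r $  — expand <E> -> t
step 8: stack=$ <K> t  input=t r $  — match t
Stack after step 8: $ <K> (top = <K>).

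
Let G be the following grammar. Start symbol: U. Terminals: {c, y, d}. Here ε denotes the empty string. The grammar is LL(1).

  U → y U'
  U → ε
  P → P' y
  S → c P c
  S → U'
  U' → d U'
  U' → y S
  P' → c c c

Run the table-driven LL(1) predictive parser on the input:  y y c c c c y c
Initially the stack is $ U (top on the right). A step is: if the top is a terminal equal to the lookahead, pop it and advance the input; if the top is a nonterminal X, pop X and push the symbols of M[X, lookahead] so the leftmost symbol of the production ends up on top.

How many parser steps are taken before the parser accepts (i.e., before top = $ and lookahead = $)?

13

      Stack        Input              Action
   1  $ U          y y c c c c y c $  expand U → y U'
   2  $ U' y       y y c c c c y c $  match y
   3  $ U'         y c c c c y c $    expand U' → y S
   4  $ S y        y c c c c y c $    match y
   5  $ S          c c c c y c $      expand S → c P c
   6  $ c P c      c c c c y c $      match c
   7  $ c P        c c c y c $        expand P → P' y
   8  $ c y P'     c c c y c $        expand P' → c c c
   9  $ c y c c c  c c c y c $        match c
  10  $ c y c c    c c y c $          match c
  11  $ c y c      c y c $            match c
  12  $ c y        y c $              match y
  13  $ c          c $                match c
Accept reached after 13 steps.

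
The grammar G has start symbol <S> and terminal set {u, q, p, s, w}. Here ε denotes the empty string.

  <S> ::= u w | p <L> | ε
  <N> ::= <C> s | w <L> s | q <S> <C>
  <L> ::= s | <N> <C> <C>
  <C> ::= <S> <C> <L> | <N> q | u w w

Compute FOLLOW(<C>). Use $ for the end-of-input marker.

{$, p, q, s, u, w}

FIRST(<S>) = {ε, p, u}
FIRST(<N>) = {p, q, u, w}  (via <C> s)
FIRST(<L>) = {p, q, s, u, w}  (via <N> <C> <C>)
FIRST(<C>) = {p, q, u, w}  (via <S> <C> <L>, <N> q)
FOLLOW(<S>) includes $ since <S> is the start symbol.
FOLLOW(<S>): in <N>::=q <S> <C>, <S> is followed by <C> with FIRST {p, q, u, w}; in <C>::=<S> <C> <L>, <S> is followed by <C> <L> with FIRST {p, q, u, w}. Thus FOLLOW(<S>) = {$, p, q, u, w}.
FOLLOW(<N>): in <L>::=<N> <C> <C>, <N> is followed by <C> <C> with FIRST {p, q, u, w}; in <C>::=<N> q, <N> is followed by q with FIRST {q}. Thus FOLLOW(<N>) = {p, q, u, w}.
FOLLOW(<L>): in <S>::=p <L>, the suffix after <L> is empty, so FOLLOW(<L>) ⊇ FOLLOW(<S>) = {$, p, q, u, w}; in <N>::=w <L> s, <L> is followed by s with FIRST {s}; in <C>::=<S> <C> <L>, the suffix after <L> is empty, so FOLLOW(<L>) ⊇ FOLLOW(<C>) = {$, p, q, s, u, w}. Thus FOLLOW(<L>) = {$, p, q, s, u, w}.
FOLLOW(<C>): in <N>::=<C> s, <C> is followed by s with FIRST {s}; in <N>::=q <S> <C>, the suffix after <C> is empty, so FOLLOW(<C>) ⊇ FOLLOW(<N>) = {p, q, u, w}; in <L>::=<N> <C> <C> (occurrence 1), <C> is followed by <C> with FIRST {p, q, u, w}; in <L>::=<N> <C> <C> (occurrence 2), the suffix after <C> is empty, so FOLLOW(<C>) ⊇ FOLLOW(<L>) = {$, p, q, s, u, w}; in <C>::=<S> <C> <L>, <C> is followed by <L> with FIRST {p, q, s, u, w}. Thus FOLLOW(<C>) = {$, p, q, s, u, w}.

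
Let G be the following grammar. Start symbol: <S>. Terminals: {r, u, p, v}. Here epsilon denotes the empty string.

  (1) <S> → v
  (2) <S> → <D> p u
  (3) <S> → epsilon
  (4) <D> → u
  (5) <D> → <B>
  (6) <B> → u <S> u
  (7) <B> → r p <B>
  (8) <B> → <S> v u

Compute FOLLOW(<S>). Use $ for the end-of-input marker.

FIRST(<S>): from <S>→v we get {v}; from <S>→<D> p u we get {r, u, v}; from <S>→epsilon we get {epsilon}. So FIRST(<S>) = {epsilon, r, u, v}.
FIRST(<B>): from <B>→u <S> u we get {u}; from <B>→r p <B> we get {r}; from <B>→<S> v u we get {r, u, v}. So FIRST(<B>) = {r, u, v}.
FIRST(<D>): from <D>→u we get {u}; from <D>→<B> we get {r, u, v}. So FIRST(<D>) = {r, u, v}.
FOLLOW(<S>) includes $ since <S> is the start symbol.
FOLLOW(<S>): in <B>→u <S> u, <S> is followed by u with FIRST {u}; in <B>→<S> v u, <S> is followed by v u with FIRST {v}. Thus FOLLOW(<S>) = {$, u, v}.
FOLLOW(<D>): in <S>→<D> p u, <D> is followed by p u with FIRST {p}. Thus FOLLOW(<D>) = {p}.
FOLLOW(<B>): in <D>→<B>, the suffix after <B> is empty, so FOLLOW(<B>) ⊇ FOLLOW(<D>) = {p}; in <B>→r p <B>, the suffix after <B> is empty (adds nothing new). Thus FOLLOW(<B>) = {p}.

{$, u, v}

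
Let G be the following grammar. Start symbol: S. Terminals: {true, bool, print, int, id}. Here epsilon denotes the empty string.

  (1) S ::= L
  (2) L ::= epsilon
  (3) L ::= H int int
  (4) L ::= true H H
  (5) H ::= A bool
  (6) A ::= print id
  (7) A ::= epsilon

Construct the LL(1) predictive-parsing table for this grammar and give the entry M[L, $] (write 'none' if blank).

FIRST(A) = {epsilon, print}
FIRST(H) = {bool, print}  (via A bool)
FIRST(L) = {epsilon, bool, print, true}  (via H int int)
FIRST(S) = {epsilon, bool, print, true}  (via L)
FOLLOW(S) includes $ since S is the start symbol.
FOLLOW(S): S appears on no right-hand side. Thus FOLLOW(S) = {$}.
FOLLOW(L): in S::=L, the suffix after L is empty, so FOLLOW(L) ⊇ FOLLOW(S) = {$}. Thus FOLLOW(L) = {$}.
For L ::= epsilon: FIRST(epsilon) = {epsilon}, so it goes in M[L, t] for t ∈ {}; since epsilon ∈ FIRST, also for every t ∈ FOLLOW(L) = {$}.
For L ::= H int int: FIRST(H int int) = {bool, print}, so it goes in M[L, t] for t ∈ {bool, print}.
For L ::= true H H: FIRST(true H H) = {true}, so it goes in M[L, t] for t ∈ {true}.

L ::= epsilon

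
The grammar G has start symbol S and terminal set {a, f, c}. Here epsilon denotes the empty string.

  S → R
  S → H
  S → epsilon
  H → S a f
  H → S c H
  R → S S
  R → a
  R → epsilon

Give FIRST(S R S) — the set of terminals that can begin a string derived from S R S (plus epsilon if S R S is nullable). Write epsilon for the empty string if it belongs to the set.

FIRST(S) = {epsilon, a, c}  (via R, H)
FIRST(H) = {a, c}  (via S a f, S c H)
FIRST(R) = {epsilon, a, c}  (via S S)
FIRST(S R S): take FIRST of each symbol in turn, carrying on past any symbol whose FIRST contains epsilon; result {epsilon, a, c}.

{epsilon, a, c}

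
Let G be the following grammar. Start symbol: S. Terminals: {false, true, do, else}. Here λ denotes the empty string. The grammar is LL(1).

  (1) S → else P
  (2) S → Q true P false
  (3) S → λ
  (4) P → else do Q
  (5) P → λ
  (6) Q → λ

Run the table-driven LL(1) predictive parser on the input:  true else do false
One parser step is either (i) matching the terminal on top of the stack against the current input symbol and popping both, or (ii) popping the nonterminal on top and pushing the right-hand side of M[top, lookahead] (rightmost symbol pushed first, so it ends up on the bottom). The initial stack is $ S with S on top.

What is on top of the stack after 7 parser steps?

false

step 1: stack=$ S  input=true else do false $  — expand S → Q true P false
step 2: stack=$ false P true Q  input=true else do false $  — expand Q → λ
step 3: stack=$ false P true  input=true else do false $  — match true
step 4: stack=$ false P  input=else do false $  — expand P → else do Q
step 5: stack=$ false Q do else  input=else do false $  — match else
step 6: stack=$ false Q do  input=do false $  — match do
step 7: stack=$ false Q  input=false $  — expand Q → λ
Stack after step 7: $ false (top = false).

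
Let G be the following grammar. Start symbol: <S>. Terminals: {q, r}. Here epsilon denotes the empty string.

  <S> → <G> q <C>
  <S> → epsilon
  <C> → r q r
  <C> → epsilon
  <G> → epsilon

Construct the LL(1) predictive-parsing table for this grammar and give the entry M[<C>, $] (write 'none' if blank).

<C> → epsilon

FIRST(<C>) = {epsilon, r}
FIRST(<G>) = {epsilon}
FIRST(<S>) = {epsilon, q}  (via <G> q <C>)
FOLLOW(<S>) includes $ since <S> is the start symbol.
FOLLOW(<S>): <S> appears on no right-hand side. Thus FOLLOW(<S>) = {$}.
FOLLOW(<C>): in <S>→<G> q <C>, the suffix after <C> is empty, so FOLLOW(<C>) ⊇ FOLLOW(<S>) = {$}. Thus FOLLOW(<C>) = {$}.
For <C> → r q r: FIRST(r q r) = {r}, so it goes in M[<C>, t] for t ∈ {r}.
For <C> → epsilon: FIRST(epsilon) = {epsilon}, so it goes in M[<C>, t] for t ∈ {}; since epsilon ∈ FIRST, also for every t ∈ FOLLOW(<C>) = {$}.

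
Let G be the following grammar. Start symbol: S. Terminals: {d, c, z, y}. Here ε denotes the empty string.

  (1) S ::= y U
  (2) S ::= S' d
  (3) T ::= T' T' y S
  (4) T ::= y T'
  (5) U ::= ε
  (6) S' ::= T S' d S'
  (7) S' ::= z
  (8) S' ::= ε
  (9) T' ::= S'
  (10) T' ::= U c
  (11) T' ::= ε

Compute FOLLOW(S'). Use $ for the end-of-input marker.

{c, d, y, z}

FIRST(U) = {ε}
FIRST(S) = {c, d, y, z}  (via S' d)
FIRST(T) = {c, y, z}  (via T' T' y S)
FIRST(S') = {ε, c, y, z}  (via T S' d S')
FIRST(T') = {ε, c, y, z}  (via S', U c)
FOLLOW(S) includes $ since S is the start symbol.
FOLLOW(T): in S'::=T S' d S', T is followed by S' d S' with FIRST {c, d, y, z}. Thus FOLLOW(T) = {c, d, y, z}.
FOLLOW(S): in T::=T' T' y S, the suffix after S is empty, so FOLLOW(S) ⊇ FOLLOW(T) = {c, d, y, z}. Thus FOLLOW(S) = {$, c, d, y, z}.
FOLLOW(U): in S::=y U, the suffix after U is empty, so FOLLOW(U) ⊇ FOLLOW(S) = {$, c, d, y, z}; in T'::=U c, U is followed by c with FIRST {c}. Thus FOLLOW(U) = {$, c, d, y, z}.
FOLLOW(T'): in T::=T' T' y S (occurrence 1), T' is followed by T' y S with FIRST {c, y, z}; in T::=T' T' y S (occurrence 2), T' is followed by y S with FIRST {y}; in T::=y T', the suffix after T' is empty, so FOLLOW(T') ⊇ FOLLOW(T) = {c, d, y, z}. Thus FOLLOW(T') = {c, d, y, z}.
FOLLOW(S'): in S::=S' d, S' is followed by d with FIRST {d}; in S'::=T S' d S' (occurrence 1), S' is followed by d S' with FIRST {d}; in S'::=T S' d S' (occurrence 2), the suffix after S' is empty (adds nothing new); in T'::=S', the suffix after S' is empty, so FOLLOW(S') ⊇ FOLLOW(T') = {c, d, y, z}. Thus FOLLOW(S') = {c, d, y, z}.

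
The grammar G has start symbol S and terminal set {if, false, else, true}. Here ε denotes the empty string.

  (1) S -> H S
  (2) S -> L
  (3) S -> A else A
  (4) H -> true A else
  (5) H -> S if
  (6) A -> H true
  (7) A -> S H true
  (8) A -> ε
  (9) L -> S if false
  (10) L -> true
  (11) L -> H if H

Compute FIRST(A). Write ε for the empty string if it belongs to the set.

{ε, else, true}

FIRST(S) = {else, true}  (via H S, L, A else A)
FIRST(H) = {else, true}  (via S if)
FIRST(A) = {ε, else, true}  (via H true, S H true)
FIRST(L) = {else, true}  (via S if false, H if H)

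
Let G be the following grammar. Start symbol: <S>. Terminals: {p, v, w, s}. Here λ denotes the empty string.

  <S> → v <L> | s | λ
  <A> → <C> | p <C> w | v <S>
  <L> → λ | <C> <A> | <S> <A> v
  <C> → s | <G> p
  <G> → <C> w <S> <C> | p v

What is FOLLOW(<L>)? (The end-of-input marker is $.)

FIRST(<S>): from <S>→v <L> we get {v}; from <S>→s we get {s}; from <S>→λ we get {λ}. So FIRST(<S>) = {λ, s, v}.
FIRST(<A>): from <A>→<C> we get {p, s}; from <A>→p <C> w we get {p}; from <A>→v <S> we get {v}. So FIRST(<A>) = {p, s, v}.
FIRST(<L>): from <L>→λ we get {λ}; from <L>→<C> <A> we get {p, s}; from <L>→<S> <A> v we get {p, s, v}. So FIRST(<L>) = {λ, p, s, v}.
FIRST(<C>): from <C>→s we get {s}; from <C>→<G> p we get {p, s}. So FIRST(<C>) = {p, s}.
FIRST(<G>): from <G>→<C> w <S> <C> we get {p, s}; from <G>→p v we get {p}. So FIRST(<G>) = {p, s}.
FOLLOW(<S>) includes $ since <S> is the start symbol.
FOLLOW(<G>): in <C>→<G> p, <G> is followed by p with FIRST {p}. Thus FOLLOW(<G>) = {p}.
FOLLOW(<S>): in <A>→v <S>, the suffix after <S> is empty, so FOLLOW(<S>) ⊇ FOLLOW(<A>) = {$, p, s, v}; in <L>→<S> <A> v, <S> is followed by <A> v with FIRST {p, s, v}; in <G>→<C> w <S> <C>, <S> is followed by <C> with FIRST {p, s}. Thus FOLLOW(<S>) = {$, p, s, v}.
FOLLOW(<L>): in <S>→v <L>, the suffix after <L> is empty, so FOLLOW(<L>) ⊇ FOLLOW(<S>) = {$, p, s, v}. Thus FOLLOW(<L>) = {$, p, s, v}.
FOLLOW(<A>): in <L>→<C> <A>, the suffix after <A> is empty, so FOLLOW(<A>) ⊇ FOLLOW(<L>) = {$, p, s, v}; in <L>→<S> <A> v, <A> is followed by v with FIRST {v}. Thus FOLLOW(<A>) = {$, p, s, v}.
FOLLOW(<C>): in <A>→<C>, the suffix after <C> is empty, so FOLLOW(<C>) ⊇ FOLLOW(<A>) = {$, p, s, v}; in <A>→p <C> w, <C> is followed by w with FIRST {w}; in <L>→<C> <A>, <C> is followed by <A> with FIRST {p, s, v}; in <G>→<C> w <S> <C> (occurrence 1), <C> is followed by w <S> <C> with FIRST {w}; in <G>→<C> w <S> <C> (occurrence 2), the suffix after <C> is empty, so FOLLOW(<C>) ⊇ FOLLOW(<G>) = {p}. Thus FOLLOW(<C>) = {$, p, s, v, w}.

{$, p, s, v}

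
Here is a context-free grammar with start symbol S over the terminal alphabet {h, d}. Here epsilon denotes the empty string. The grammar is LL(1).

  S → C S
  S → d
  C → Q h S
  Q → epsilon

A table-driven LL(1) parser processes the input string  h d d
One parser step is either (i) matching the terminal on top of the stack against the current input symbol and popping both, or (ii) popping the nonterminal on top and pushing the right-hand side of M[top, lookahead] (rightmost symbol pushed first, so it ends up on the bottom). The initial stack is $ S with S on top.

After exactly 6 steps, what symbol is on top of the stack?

     Stack      Input    Action
  1  $ S        h d d $  expand S → C S
  2  $ S C      h d d $  expand C → Q h S
  3  $ S S h Q  h d d $  expand Q → epsilon
  4  $ S S h    h d d $  match h
  5  $ S S      d d $    expand S → d
  6  $ S d      d d $    match d
Stack after step 6: $ S (top = S).

S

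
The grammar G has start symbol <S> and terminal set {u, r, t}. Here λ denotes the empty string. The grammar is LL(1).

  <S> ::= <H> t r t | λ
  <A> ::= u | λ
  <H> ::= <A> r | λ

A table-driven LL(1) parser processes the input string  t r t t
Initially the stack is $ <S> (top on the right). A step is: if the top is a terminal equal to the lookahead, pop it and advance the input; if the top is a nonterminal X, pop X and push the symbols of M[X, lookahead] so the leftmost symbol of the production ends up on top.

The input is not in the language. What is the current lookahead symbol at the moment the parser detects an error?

t

step 1: stack=$ <S>  input=t r t t $  — expand <S> ::= <H> t r t
step 2: stack=$ t r t <H>  input=t r t t $  — expand <H> ::= λ
step 3: stack=$ t r t  input=t r t t $  — match t
step 4: stack=$ t r  input=r t t $  — match r
step 5: stack=$ t  input=t t $  — match t
step 6: stack=$  input=t $  — error: stack empty but input remains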